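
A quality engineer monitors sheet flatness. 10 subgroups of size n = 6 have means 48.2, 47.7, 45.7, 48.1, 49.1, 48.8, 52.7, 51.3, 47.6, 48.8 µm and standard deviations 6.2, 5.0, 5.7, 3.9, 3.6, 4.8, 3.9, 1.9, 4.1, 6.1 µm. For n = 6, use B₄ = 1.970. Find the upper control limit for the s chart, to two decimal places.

s̄ = (6.2 + 5.0 + 5.7 + 3.9 + 3.6 + 4.8 + 3.9 + 1.9 + 4.1 + 6.1) / 10 = 4.5200
UCL_s = B₄·s̄ = 1.970 × 4.5200 = 8.9044

8.90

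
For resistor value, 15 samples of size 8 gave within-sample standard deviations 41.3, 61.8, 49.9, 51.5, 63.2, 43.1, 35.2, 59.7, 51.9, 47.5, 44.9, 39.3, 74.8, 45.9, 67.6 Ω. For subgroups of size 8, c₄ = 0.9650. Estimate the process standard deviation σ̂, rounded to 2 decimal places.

53.72

s̄ = (41.3 + 61.8 + 49.9 + 51.5 + 63.2 + 43.1 + 35.2 + 59.7 + 51.9 + 47.5 + 44.9 + 39.3 + 74.8 + 45.9 + 67.6) / 15 = 51.8400
σ̂ = s̄ / c₄ = 51.8400 / 0.9650 = 53.7202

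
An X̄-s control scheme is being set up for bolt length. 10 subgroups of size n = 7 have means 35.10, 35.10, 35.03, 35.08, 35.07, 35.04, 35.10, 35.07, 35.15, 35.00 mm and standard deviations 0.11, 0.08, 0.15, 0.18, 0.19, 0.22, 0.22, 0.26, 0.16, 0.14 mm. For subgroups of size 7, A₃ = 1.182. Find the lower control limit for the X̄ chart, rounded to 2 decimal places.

34.87

X̄̄ = (35.10 + 35.10 + 35.03 + 35.08 + 35.07 + 35.04 + 35.10 + 35.07 + 35.15 + 35.00) / 10 = 35.0740
s̄ = (0.11 + 0.08 + 0.15 + 0.18 + 0.19 + 0.22 + 0.22 + 0.26 + 0.16 + 0.14) / 10 = 0.1710
LCL = X̄̄ − A₃·s̄ = 35.0740 − 1.182 × 0.1710 = 34.8719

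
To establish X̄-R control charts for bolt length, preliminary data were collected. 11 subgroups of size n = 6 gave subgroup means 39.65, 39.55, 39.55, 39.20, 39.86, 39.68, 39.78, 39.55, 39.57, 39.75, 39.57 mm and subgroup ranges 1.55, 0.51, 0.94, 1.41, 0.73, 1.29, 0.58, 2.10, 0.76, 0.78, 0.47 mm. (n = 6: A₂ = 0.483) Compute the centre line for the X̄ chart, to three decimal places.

X̄̄ = (39.65 + 39.55 + 39.55 + 39.20 + 39.86 + 39.68 + 39.78 + 39.55 + 39.57 + 39.75 + 39.57) / 11 = 435.7100 / 11 = 39.6100
CL = X̄̄ = 39.6100

39.610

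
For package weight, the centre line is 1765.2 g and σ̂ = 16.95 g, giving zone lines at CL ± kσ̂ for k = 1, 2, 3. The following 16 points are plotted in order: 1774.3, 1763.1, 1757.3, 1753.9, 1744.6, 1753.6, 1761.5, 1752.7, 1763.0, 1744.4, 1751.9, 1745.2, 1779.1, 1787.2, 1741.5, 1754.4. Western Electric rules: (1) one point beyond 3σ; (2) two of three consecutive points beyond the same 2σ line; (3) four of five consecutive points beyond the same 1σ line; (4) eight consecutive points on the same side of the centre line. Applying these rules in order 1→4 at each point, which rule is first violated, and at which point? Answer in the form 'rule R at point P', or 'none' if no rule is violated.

Zone of each point (C = within 1σ̂, B = 1σ̂–2σ̂, A = 2σ̂–3σ̂, * = beyond 3σ̂; sign = side of CL): 1:+C, 2:-C, 3:-C, 4:-C, 5:-B, 6:-C, 7:-C, 8:-C, 9:-C, 10:-B, 11:-C, 12:-B, 13:+C, 14:+B, 15:-B, 16:-C
Rule 4 (eight consecutive points on the same side of the centre line) is satisfied at point 9.

rule 4 at point 9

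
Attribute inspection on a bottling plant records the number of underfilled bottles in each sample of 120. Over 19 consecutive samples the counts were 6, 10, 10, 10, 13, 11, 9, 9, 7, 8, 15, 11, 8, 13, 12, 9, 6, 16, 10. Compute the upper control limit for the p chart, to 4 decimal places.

p̄ = Σdᵢ / (k·n) = 193 / (19 × 120) = 0.08465
UCL = p̄ + 3·√(p̄(1−p̄)/n) = 0.08465 + 3 × √(0.08465×0.91535/120) = 0.08465 + 3 × 0.02541 = 0.16088

0.1609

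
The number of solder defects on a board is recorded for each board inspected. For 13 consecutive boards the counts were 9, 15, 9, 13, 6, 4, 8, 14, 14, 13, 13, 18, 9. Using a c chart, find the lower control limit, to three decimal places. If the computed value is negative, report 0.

c̄ = (9 + 15 + 9 + 13 + 6 + 4 + 8 + 14 + 14 + 13 + 13 + 18 + 9) / 13 = 145 / 13 = 11.1538
LCL = c̄ − 3√c̄ = 11.1538 − 3 × 3.3397 = 1.1346

1.135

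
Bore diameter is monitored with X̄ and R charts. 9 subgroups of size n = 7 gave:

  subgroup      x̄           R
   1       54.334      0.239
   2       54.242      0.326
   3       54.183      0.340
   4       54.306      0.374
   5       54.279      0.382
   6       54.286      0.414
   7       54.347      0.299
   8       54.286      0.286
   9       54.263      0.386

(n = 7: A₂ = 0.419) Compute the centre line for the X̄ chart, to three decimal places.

54.281

X̄̄ = (54.334 + 54.242 + 54.183 + 54.306 + 54.279 + 54.286 + 54.347 + 54.286 + 54.263) / 9 = 488.5260 / 9 = 54.2807
CL = X̄̄ = 54.2807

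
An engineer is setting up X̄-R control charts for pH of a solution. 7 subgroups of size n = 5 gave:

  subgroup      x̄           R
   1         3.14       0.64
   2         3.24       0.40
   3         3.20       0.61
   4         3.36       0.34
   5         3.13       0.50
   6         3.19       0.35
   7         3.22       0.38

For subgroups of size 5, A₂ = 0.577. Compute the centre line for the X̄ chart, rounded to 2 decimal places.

X̄̄ = (3.14 + 3.24 + 3.20 + 3.36 + 3.13 + 3.19 + 3.22) / 7 = 22.4800 / 7 = 3.2114
CL = X̄̄ = 3.2114

3.21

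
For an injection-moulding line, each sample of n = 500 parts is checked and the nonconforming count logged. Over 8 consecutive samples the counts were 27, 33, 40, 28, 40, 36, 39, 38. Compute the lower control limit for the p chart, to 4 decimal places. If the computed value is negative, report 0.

0.0360

p̄ = Σdᵢ / (k·n) = 281 / (8 × 500) = 0.07025
LCL = p̄ − 3·√(p̄(1−p̄)/n) = 0.07025 − 3 × 0.01143 = 0.03596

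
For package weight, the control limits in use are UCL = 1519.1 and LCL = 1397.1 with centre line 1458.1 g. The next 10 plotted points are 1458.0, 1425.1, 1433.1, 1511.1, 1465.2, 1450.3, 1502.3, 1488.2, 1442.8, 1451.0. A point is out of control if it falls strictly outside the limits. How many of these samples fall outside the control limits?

0

All 10 points lie within [1397.1, 1519.1].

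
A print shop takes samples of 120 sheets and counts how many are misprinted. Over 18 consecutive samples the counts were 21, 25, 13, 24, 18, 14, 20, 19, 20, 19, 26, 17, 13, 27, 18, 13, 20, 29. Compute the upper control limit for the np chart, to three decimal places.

p̄ = Σdᵢ / (k·n) = 356 / (18 × 120) = 0.16481
UCL = np̄ + 3·√(np̄(1−p̄)) = 19.7778 + 3 × √(19.7778×0.83519) = 19.7778 + 3 × 4.0642 = 31.9705

31.971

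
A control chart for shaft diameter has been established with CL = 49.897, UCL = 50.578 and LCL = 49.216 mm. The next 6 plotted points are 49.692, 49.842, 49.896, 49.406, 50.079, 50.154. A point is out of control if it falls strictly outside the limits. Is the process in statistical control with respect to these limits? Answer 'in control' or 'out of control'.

in control

All 6 points lie within [49.216, 50.578].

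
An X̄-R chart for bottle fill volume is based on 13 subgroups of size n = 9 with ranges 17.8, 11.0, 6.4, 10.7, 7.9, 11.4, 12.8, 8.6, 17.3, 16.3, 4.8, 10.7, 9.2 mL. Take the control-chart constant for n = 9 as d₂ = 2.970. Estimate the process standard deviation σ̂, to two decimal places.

R̄ = (17.8 + 11.0 + 6.4 + 10.7 + 7.9 + 11.4 + 12.8 + 8.6 + 17.3 + 16.3 + 4.8 + 10.7 + 9.2) / 13 = 11.1462
σ̂ = R̄ / d₂ = 11.1462 / 2.970 = 3.7529

3.75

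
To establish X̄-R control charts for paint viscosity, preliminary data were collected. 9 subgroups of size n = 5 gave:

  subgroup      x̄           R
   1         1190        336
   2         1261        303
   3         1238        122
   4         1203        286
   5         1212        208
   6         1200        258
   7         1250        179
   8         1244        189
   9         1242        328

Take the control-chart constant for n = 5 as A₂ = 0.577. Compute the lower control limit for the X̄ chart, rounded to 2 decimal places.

X̄̄ = (1190 + 1261 + 1238 + 1203 + 1212 + 1200 + 1250 + 1244 + 1242) / 9 = 11040.0000 / 9 = 1226.6667
R̄ = (336 + 303 + 122 + 286 + 208 + 258 + 179 + 189 + 328) / 9 = 2209.0000 / 9 = 245.4444
LCL = X̄̄ − A₂·R̄ = 1226.6667 − 0.577 × 245.4444 = 1085.0452

1085.05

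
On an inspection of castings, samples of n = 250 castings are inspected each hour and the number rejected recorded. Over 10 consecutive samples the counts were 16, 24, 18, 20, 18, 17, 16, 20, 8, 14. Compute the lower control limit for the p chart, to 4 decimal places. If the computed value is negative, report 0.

0.0205

p̄ = Σdᵢ / (k·n) = 171 / (10 × 250) = 0.06840
LCL = p̄ − 3·√(p̄(1−p̄)/n) = 0.06840 − 3 × 0.01597 = 0.02050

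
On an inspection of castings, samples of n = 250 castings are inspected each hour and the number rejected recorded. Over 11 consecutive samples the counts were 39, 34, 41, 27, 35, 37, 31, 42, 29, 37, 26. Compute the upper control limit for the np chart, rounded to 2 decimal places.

50.70

p̄ = Σdᵢ / (k·n) = 378 / (11 × 250) = 0.13745
UCL = np̄ + 3·√(np̄(1−p̄)) = 34.3636 + 3 × √(34.3636×0.86255) = 34.3636 + 3 × 5.4443 = 50.6965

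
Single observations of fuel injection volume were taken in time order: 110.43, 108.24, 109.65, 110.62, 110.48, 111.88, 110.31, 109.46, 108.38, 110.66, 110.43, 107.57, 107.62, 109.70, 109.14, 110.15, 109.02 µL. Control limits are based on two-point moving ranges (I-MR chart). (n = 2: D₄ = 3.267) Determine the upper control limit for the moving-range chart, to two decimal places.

4.04

Moving ranges: 2.19, 1.41, 0.97, 0.14, 1.40, 1.57, 0.85, 1.08, 2.28, 0.23, 2.86, 0.05, 2.08, 0.56, 1.01, 1.13; M̄R̄ = 19.8100 / 16 = 1.2381
UCL_MR = D₄·M̄R̄ = 3.267 × 1.2381 = 4.0450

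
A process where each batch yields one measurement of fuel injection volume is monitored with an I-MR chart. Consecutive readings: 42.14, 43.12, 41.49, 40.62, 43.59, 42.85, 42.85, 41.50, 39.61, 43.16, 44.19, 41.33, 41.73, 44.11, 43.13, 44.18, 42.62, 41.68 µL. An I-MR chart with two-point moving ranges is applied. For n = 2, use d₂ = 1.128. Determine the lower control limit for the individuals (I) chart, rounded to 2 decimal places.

X̄ = (42.14 + 43.12 + 41.49 + 40.62 + 43.59 + 42.85 + 42.85 + 41.50 + 39.61 + 43.16 + 44.19 + 41.33 + 41.73 + 44.11 + 43.13 + 44.18 + 42.62 + 41.68) / 18 = 42.4389
Moving ranges: 0.98, 1.63, 0.87, 2.97, 0.74, 0.00, 1.35, 1.89, 3.55, 1.03, 2.86, 0.40, 2.38, 0.98, 1.05, 1.56, 0.94; M̄R̄ = 25.1800 / 17 = 1.4812
LCL = X̄ − 3·M̄R̄/d₂ = 42.4389 − 3 × 1.4812 / 1.128 = 38.4996

38.50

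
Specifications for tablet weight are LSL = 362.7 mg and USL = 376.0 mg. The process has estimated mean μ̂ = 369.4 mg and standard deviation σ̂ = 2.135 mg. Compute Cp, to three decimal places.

Cp = (USL − LSL) / (6σ̂) = (376.0 − 362.7) / (6 × 2.135) = 13.3000 / 12.8100 = 1.0383

1.038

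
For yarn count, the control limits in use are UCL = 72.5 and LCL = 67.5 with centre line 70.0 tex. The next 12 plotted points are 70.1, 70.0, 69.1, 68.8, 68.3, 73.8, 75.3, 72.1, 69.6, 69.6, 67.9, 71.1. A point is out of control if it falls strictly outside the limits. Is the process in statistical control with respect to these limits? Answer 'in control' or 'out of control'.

out of control

Compare each point to [67.5, 72.5]: sample 6 = 73.8 > UCL; sample 7 = 75.3 > UCL.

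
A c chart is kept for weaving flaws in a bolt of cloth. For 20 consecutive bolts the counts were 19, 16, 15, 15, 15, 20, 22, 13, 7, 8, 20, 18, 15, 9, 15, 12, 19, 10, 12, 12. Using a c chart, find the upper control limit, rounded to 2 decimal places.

c̄ = (19 + 16 + 15 + 15 + 15 + 20 + 22 + 13 + 7 + 8 + 20 + 18 + 15 + 9 + 15 + 12 + 19 + 10 + 12 + 12) / 20 = 292 / 20 = 14.6000
UCL = c̄ + 3√c̄ = 14.6000 + 3 × √14.6000 = 14.6000 + 3 × 3.8210 = 26.0630

26.06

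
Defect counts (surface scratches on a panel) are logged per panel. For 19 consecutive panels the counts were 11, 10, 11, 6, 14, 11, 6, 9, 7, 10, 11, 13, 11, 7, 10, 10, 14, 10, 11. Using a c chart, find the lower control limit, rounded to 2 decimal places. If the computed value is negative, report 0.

c̄ = (11 + 10 + 11 + 6 + 14 + 11 + 6 + 9 + 7 + 10 + 11 + 13 + 11 + 7 + 10 + 10 + 14 + 10 + 11) / 19 = 192 / 19 = 10.1053
LCL = c̄ − 3√c̄ = 10.1053 − 3 × 3.1789 = 0.5686

0.57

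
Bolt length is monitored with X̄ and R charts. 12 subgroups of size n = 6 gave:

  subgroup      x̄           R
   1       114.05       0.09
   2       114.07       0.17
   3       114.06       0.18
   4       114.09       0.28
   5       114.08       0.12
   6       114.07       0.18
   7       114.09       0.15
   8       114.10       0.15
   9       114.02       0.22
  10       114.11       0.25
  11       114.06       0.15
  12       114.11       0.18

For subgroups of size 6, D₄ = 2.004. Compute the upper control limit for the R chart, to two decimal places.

0.35

R̄ = (0.09 + 0.17 + 0.18 + 0.28 + 0.12 + 0.18 + 0.15 + 0.15 + 0.22 + 0.25 + 0.15 + 0.18) / 12 = 2.1200 / 12 = 0.1767
UCL_R = D₄·R̄ = 2.004 × 0.1767 = 0.3540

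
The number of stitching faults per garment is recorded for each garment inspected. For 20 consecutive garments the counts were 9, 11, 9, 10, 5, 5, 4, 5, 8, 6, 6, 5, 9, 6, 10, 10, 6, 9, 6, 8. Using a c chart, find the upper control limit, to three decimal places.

c̄ = (9 + 11 + 9 + 10 + 5 + 5 + 4 + 5 + 8 + 6 + 6 + 5 + 9 + 6 + 10 + 10 + 6 + 9 + 6 + 8) / 20 = 147 / 20 = 7.3500
UCL = c̄ + 3√c̄ = 7.3500 + 3 × √7.3500 = 7.3500 + 3 × 2.7111 = 15.4833

15.483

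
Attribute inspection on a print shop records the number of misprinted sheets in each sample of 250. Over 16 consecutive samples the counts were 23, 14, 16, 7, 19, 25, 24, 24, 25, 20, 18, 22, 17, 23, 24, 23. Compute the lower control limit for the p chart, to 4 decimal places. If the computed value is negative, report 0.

p̄ = Σdᵢ / (k·n) = 324 / (16 × 250) = 0.08100
LCL = p̄ − 3·√(p̄(1−p̄)/n) = 0.08100 − 3 × 0.01726 = 0.02923

0.0292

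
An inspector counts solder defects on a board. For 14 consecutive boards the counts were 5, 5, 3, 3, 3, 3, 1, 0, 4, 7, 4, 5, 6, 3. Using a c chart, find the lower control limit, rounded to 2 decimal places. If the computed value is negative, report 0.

c̄ = (5 + 5 + 3 + 3 + 3 + 3 + 1 + 0 + 4 + 7 + 4 + 5 + 6 + 3) / 14 = 52 / 14 = 3.7143
LCL = c̄ − 3√c̄ = 3.7143 − 3 × 1.9272 = -2.0675 → 0 (cannot be negative)

0.00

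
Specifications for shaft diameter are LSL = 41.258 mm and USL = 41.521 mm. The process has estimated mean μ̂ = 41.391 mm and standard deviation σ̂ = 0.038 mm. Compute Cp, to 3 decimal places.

Cp = (USL − LSL) / (6σ̂) = (41.521 − 41.258) / (6 × 0.038) = 0.2630 / 0.2280 = 1.1535

1.154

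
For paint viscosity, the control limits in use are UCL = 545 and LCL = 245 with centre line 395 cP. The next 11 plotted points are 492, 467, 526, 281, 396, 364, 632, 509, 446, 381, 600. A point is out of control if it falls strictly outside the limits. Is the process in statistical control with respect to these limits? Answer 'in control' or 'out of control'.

out of control

Compare each point to [245, 545]: sample 7 = 632 > UCL; sample 11 = 600 > UCL.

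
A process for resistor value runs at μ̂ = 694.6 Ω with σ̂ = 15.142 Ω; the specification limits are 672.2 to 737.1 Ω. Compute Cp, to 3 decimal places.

0.714

Cp = (USL − LSL) / (6σ̂) = (737.1 − 672.2) / (6 × 15.142) = 64.9000 / 90.8520 = 0.7143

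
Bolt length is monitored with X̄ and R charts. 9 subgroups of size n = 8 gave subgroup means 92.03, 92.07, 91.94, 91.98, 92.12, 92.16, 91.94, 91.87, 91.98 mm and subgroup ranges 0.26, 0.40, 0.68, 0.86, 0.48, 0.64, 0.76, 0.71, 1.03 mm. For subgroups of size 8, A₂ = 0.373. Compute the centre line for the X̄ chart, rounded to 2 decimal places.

X̄̄ = (92.03 + 92.07 + 91.94 + 91.98 + 92.12 + 92.16 + 91.94 + 91.87 + 91.98) / 9 = 828.0900 / 9 = 92.0100
CL = X̄̄ = 92.0100

92.01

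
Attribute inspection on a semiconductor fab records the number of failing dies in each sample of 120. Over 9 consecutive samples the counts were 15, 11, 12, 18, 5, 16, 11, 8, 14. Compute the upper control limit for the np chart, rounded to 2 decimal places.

22.16

p̄ = Σdᵢ / (k·n) = 110 / (9 × 120) = 0.10185
UCL = np̄ + 3·√(np̄(1−p̄)) = 12.2222 + 3 × √(12.2222×0.89815) = 12.2222 + 3 × 3.3132 = 22.1619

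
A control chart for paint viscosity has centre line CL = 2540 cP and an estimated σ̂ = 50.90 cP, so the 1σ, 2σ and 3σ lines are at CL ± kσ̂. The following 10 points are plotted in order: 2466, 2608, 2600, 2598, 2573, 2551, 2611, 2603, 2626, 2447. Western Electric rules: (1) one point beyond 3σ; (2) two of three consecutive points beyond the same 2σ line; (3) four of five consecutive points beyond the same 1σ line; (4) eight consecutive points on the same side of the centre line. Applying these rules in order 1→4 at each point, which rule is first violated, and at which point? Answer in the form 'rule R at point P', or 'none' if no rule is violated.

rule 4 at point 9

Zone of each point (C = within 1σ̂, B = 1σ̂–2σ̂, A = 2σ̂–3σ̂, * = beyond 3σ̂; sign = side of CL): 1:-B, 2:+B, 3:+B, 4:+B, 5:+C, 6:+C, 7:+B, 8:+B, 9:+B, 10:-B
Rule 4 (eight consecutive points on the same side of the centre line) is satisfied at point 9.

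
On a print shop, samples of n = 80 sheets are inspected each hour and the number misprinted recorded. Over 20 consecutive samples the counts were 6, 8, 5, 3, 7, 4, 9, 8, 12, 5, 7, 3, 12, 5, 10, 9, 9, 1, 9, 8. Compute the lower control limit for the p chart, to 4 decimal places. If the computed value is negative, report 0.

p̄ = Σdᵢ / (k·n) = 140 / (20 × 80) = 0.08750
LCL = p̄ − 3·√(p̄(1−p̄)/n) = 0.08750 − 3 × 0.03159 = -0.00728 → 0 (negative, so LCL = 0)

0.0000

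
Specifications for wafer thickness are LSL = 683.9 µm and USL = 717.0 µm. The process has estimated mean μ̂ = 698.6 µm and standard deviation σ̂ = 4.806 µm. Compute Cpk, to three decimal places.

1.020

Cpu = (USL − μ̂) / (3σ̂) = (717.0 − 698.6) / (3 × 4.806) = 1.2762; Cpl = (μ̂ − LSL) / (3σ̂) = (698.6 − 683.9) / (3 × 4.806) = 1.0196; Cpk = min(Cpu, Cpl) = 1.0196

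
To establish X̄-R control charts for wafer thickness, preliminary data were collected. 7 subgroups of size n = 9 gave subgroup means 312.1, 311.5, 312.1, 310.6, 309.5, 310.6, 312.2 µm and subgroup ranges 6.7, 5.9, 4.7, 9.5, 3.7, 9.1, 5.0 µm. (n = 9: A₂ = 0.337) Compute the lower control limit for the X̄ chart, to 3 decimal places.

309.081

X̄̄ = (312.1 + 311.5 + 312.1 + 310.6 + 309.5 + 310.6 + 312.2) / 7 = 2178.6000 / 7 = 311.2286
R̄ = (6.7 + 5.9 + 4.7 + 9.5 + 3.7 + 9.1 + 5.0) / 7 = 44.6000 / 7 = 6.3714
LCL = X̄̄ − A₂·R̄ = 311.2286 − 0.337 × 6.3714 = 309.0814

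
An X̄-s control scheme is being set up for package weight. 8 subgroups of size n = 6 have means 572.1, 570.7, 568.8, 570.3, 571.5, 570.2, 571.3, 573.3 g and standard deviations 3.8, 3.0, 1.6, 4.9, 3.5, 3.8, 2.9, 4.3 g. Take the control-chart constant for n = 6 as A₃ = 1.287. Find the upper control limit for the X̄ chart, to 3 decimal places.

575.497

X̄̄ = (572.1 + 570.7 + 568.8 + 570.3 + 571.5 + 570.2 + 571.3 + 573.3) / 8 = 571.0250
s̄ = (3.8 + 3.0 + 1.6 + 4.9 + 3.5 + 3.8 + 2.9 + 4.3) / 8 = 3.4750
UCL = X̄̄ + A₃·s̄ = 571.0250 + 1.287 × 3.4750 = 575.4973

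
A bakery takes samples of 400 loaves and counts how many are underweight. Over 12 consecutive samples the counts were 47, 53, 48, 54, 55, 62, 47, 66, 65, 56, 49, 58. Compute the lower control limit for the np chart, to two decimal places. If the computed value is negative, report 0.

p̄ = Σdᵢ / (k·n) = 660 / (12 × 400) = 0.13750
LCL = np̄ − 3·√(np̄(1−p̄)) = 55.0000 − 3 × 6.8875 = 34.3375

34.34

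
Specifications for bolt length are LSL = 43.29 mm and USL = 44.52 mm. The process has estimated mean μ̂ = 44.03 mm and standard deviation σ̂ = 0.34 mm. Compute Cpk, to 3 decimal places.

0.480

Cpu = (USL − μ̂) / (3σ̂) = (44.52 − 44.03) / (3 × 0.34) = 0.4804; Cpl = (μ̂ − LSL) / (3σ̂) = (44.03 − 43.29) / (3 × 0.34) = 0.7255; Cpk = min(Cpu, Cpl) = 0.4804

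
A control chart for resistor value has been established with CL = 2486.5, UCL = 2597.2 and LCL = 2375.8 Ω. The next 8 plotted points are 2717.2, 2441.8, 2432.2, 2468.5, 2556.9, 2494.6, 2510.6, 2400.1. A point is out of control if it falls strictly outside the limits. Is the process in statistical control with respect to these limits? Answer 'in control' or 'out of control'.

out of control

Compare each point to [2375.8, 2597.2]: sample 1 = 2717.2 > UCL.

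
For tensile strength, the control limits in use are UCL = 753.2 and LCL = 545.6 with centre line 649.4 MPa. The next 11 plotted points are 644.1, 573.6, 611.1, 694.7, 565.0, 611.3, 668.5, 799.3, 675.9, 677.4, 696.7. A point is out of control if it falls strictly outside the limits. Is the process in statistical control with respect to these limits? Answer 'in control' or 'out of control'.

Compare each point to [545.6, 753.2]: sample 8 = 799.3 > UCL.

out of control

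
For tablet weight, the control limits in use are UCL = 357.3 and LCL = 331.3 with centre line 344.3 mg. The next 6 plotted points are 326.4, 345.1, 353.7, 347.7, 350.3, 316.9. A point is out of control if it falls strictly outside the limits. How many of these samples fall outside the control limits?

Compare each point to [331.3, 357.3]: sample 1 = 326.4 < LCL; sample 6 = 316.9 < LCL.

2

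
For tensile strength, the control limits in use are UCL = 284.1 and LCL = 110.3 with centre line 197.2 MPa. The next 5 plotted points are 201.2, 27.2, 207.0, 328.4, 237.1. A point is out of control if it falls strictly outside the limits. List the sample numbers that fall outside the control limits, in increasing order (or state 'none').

Compare each point to [110.3, 284.1]: sample 2 = 27.2 < LCL; sample 4 = 328.4 > UCL.

2, 4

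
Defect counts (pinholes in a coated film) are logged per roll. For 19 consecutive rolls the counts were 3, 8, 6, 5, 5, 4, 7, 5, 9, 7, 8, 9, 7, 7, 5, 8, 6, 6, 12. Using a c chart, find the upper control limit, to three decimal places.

c̄ = (3 + 8 + 6 + 5 + 5 + 4 + 7 + 5 + 9 + 7 + 8 + 9 + 7 + 7 + 5 + 8 + 6 + 6 + 12) / 19 = 127 / 19 = 6.6842
UCL = c̄ + 3√c̄ = 6.6842 + 3 × √6.6842 = 6.6842 + 3 × 2.5854 = 14.4404

14.440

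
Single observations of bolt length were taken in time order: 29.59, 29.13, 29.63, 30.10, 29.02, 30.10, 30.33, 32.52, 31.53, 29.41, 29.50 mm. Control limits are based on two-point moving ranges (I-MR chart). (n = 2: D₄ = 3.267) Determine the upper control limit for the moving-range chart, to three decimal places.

3.009

Moving ranges: 0.46, 0.50, 0.47, 1.08, 1.08, 0.23, 2.19, 0.99, 2.12, 0.09; M̄R̄ = 9.2100 / 10 = 0.9210
UCL_MR = D₄·M̄R̄ = 3.267 × 0.9210 = 3.0089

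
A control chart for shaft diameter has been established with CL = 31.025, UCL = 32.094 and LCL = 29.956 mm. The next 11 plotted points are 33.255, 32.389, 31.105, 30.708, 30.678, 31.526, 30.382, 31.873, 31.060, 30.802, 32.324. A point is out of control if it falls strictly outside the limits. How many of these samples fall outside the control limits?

3

Compare each point to [29.956, 32.094]: sample 1 = 33.255 > UCL; sample 2 = 32.389 > UCL; sample 11 = 32.324 > UCL.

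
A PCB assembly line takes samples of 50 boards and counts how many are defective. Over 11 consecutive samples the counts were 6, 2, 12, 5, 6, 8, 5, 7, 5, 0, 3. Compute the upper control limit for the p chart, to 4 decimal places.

0.2386

p̄ = Σdᵢ / (k·n) = 59 / (11 × 50) = 0.10727
UCL = p̄ + 3·√(p̄(1−p̄)/n) = 0.10727 + 3 × √(0.10727×0.89273/50) = 0.10727 + 3 × 0.04376 = 0.23857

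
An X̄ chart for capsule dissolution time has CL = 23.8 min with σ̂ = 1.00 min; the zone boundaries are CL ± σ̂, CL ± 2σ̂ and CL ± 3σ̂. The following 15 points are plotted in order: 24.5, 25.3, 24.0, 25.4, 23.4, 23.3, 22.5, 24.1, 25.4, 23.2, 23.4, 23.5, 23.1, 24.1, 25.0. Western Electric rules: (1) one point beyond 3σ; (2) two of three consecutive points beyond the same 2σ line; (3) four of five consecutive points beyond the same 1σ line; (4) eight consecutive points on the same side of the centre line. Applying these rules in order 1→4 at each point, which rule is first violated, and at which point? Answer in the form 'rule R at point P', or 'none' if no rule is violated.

Zone of each point (C = within 1σ̂, B = 1σ̂–2σ̂, A = 2σ̂–3σ̂, * = beyond 3σ̂; sign = side of CL): 1:+C, 2:+B, 3:+C, 4:+B, 5:-C, 6:-C, 7:-B, 8:+C, 9:+B, 10:-C, 11:-C, 12:-C, 13:-C, 14:+C, 15:+B
No rule fires across all 15 points.

none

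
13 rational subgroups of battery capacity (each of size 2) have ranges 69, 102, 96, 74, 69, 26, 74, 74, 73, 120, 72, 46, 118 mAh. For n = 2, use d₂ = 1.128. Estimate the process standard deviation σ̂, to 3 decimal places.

69.081

R̄ = (69 + 102 + 96 + 74 + 69 + 26 + 74 + 74 + 73 + 120 + 72 + 46 + 118) / 13 = 77.9231
σ̂ = R̄ / d₂ = 77.9231 / 1.128 = 69.0807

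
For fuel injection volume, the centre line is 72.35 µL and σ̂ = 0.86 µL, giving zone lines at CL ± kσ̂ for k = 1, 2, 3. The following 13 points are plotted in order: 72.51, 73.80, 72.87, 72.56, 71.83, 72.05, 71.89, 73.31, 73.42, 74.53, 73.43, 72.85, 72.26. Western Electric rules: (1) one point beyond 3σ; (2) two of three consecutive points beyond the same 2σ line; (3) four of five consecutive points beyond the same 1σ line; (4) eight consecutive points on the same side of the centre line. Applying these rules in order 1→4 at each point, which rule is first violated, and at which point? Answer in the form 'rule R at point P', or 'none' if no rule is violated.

rule 3 at point 11

Zone of each point (C = within 1σ̂, B = 1σ̂–2σ̂, A = 2σ̂–3σ̂, * = beyond 3σ̂; sign = side of CL): 1:+C, 2:+B, 3:+C, 4:+C, 5:-C, 6:-C, 7:-C, 8:+B, 9:+B, 10:+A, 11:+B, 12:+C, 13:-C
Rule 3 (four of five consecutive points beyond the same 1σ limit) is satisfied at point 11.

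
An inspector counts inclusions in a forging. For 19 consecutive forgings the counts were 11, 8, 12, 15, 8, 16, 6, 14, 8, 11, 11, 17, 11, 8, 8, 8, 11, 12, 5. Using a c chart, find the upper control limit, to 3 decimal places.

20.260

c̄ = (11 + 8 + 12 + 15 + 8 + 16 + 6 + 14 + 8 + 11 + 11 + 17 + 11 + 8 + 8 + 8 + 11 + 12 + 5) / 19 = 200 / 19 = 10.5263
UCL = c̄ + 3√c̄ = 10.5263 + 3 × √10.5263 = 10.5263 + 3 × 3.2444 = 20.2596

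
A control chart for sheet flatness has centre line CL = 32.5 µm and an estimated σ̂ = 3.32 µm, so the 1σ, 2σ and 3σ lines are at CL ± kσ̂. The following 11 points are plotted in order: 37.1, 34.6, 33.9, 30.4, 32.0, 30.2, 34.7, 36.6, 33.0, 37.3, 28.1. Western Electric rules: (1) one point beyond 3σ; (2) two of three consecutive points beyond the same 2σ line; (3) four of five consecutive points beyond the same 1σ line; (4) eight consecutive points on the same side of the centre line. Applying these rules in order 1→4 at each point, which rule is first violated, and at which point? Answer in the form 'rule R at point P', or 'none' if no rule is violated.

none

Zone of each point (C = within 1σ̂, B = 1σ̂–2σ̂, A = 2σ̂–3σ̂, * = beyond 3σ̂; sign = side of CL): 1:+B, 2:+C, 3:+C, 4:-C, 5:-C, 6:-C, 7:+C, 8:+B, 9:+C, 10:+B, 11:-B
No rule fires across all 11 points.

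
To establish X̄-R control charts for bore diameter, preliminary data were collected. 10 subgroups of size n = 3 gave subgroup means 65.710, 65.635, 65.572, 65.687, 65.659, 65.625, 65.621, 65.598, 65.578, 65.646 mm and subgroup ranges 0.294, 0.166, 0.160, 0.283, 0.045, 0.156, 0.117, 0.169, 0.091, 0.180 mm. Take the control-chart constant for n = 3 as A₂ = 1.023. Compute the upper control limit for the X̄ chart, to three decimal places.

X̄̄ = (65.710 + 65.635 + 65.572 + 65.687 + 65.659 + 65.625 + 65.621 + 65.598 + 65.578 + 65.646) / 10 = 656.3310 / 10 = 65.6331
R̄ = (0.294 + 0.166 + 0.160 + 0.283 + 0.045 + 0.156 + 0.117 + 0.169 + 0.091 + 0.180) / 10 = 1.6610 / 10 = 0.1661
UCL = X̄̄ + A₂·R̄ = 65.6331 + 1.023 × 0.1661 = 65.8030

65.803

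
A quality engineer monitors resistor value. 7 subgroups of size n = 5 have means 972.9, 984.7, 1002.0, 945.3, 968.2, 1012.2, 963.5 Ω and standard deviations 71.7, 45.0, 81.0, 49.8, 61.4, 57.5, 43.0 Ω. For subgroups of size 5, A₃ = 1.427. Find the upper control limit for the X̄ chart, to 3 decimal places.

X̄̄ = (972.9 + 984.7 + 1002.0 + 945.3 + 968.2 + 1012.2 + 963.5) / 7 = 978.4000
s̄ = (71.7 + 45.0 + 81.0 + 49.8 + 61.4 + 57.5 + 43.0) / 7 = 58.4857
UCL = X̄̄ + A₃·s̄ = 978.4000 + 1.427 × 58.4857 = 1061.8591

1061.859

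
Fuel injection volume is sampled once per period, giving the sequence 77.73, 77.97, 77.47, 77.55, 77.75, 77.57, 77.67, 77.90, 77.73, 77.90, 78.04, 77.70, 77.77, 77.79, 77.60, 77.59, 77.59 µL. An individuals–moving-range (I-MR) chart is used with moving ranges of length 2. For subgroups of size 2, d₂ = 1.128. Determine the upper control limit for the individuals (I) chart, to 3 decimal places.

78.164

X̄ = (77.73 + 77.97 + 77.47 + 77.55 + 77.75 + 77.57 + 77.67 + 77.90 + 77.73 + 77.90 + 78.04 + 77.70 + 77.77 + 77.79 + 77.60 + 77.59 + 77.59) / 17 = 77.7247
Moving ranges: 0.24, 0.50, 0.08, 0.20, 0.18, 0.10, 0.23, 0.17, 0.17, 0.14, 0.34, 0.07, 0.02, 0.19, 0.01, 0.00; M̄R̄ = 2.6400 / 16 = 0.1650
UCL = X̄ + 3·M̄R̄/d₂ = 77.7247 + 3 × 0.1650 / 1.128 = 78.1635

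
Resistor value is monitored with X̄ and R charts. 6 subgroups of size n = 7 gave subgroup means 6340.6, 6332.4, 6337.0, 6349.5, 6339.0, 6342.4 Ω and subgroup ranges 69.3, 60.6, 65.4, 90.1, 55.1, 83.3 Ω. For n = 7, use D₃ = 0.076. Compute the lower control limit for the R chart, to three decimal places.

R̄ = (69.3 + 60.6 + 65.4 + 90.1 + 55.1 + 83.3) / 6 = 423.8000 / 6 = 70.6333
LCL_R = D₃·R̄ = 0.076 × 70.6333 = 5.3681

5.368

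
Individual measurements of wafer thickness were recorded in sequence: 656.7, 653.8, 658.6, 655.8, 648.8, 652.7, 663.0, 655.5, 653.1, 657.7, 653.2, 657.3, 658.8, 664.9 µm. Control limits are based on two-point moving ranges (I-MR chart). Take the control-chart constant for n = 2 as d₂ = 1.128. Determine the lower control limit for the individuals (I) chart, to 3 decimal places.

643.655

X̄ = (656.7 + 653.8 + 658.6 + 655.8 + 648.8 + 652.7 + 663.0 + 655.5 + 653.1 + 657.7 + 653.2 + 657.3 + 658.8 + 664.9) / 14 = 656.4214
Moving ranges: 2.9, 4.8, 2.8, 7.0, 3.9, 10.3, 7.5, 2.4, 4.6, 4.5, 4.1, 1.5, 6.1; M̄R̄ = 62.4000 / 13 = 4.8000
LCL = X̄ − 3·M̄R̄/d₂ = 656.4214 − 3 × 4.8000 / 1.128 = 643.6555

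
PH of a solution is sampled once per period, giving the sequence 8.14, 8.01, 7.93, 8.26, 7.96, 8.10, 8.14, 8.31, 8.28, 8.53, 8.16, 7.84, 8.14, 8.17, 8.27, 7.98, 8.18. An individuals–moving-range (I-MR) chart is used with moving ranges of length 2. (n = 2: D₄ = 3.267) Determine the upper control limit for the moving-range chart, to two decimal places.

Moving ranges: 0.13, 0.08, 0.33, 0.30, 0.14, 0.04, 0.17, 0.03, 0.25, 0.37, 0.32, 0.30, 0.03, 0.10, 0.29, 0.20; M̄R̄ = 3.0800 / 16 = 0.1925
UCL_MR = D₄·M̄R̄ = 3.267 × 0.1925 = 0.6289

0.63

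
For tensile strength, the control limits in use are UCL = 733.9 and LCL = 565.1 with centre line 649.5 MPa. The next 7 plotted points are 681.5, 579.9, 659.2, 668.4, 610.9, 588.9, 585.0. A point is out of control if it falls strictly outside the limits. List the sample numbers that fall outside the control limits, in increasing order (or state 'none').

All 7 points lie within [565.1, 733.9].

none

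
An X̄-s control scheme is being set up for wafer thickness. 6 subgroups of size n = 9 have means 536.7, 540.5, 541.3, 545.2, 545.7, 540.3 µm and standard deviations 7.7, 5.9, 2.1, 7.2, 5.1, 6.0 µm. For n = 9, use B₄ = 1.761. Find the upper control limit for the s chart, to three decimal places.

9.979

s̄ = (7.7 + 5.9 + 2.1 + 7.2 + 5.1 + 6.0) / 6 = 5.6667
UCL_s = B₄·s̄ = 1.761 × 5.6667 = 9.9790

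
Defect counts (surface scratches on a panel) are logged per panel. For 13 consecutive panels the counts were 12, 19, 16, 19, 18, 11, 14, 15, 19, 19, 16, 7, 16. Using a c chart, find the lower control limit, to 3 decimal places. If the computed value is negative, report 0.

3.665

c̄ = (12 + 19 + 16 + 19 + 18 + 11 + 14 + 15 + 19 + 19 + 16 + 7 + 16) / 13 = 201 / 13 = 15.4615
LCL = c̄ − 3√c̄ = 15.4615 − 3 × 3.9321 = 3.6652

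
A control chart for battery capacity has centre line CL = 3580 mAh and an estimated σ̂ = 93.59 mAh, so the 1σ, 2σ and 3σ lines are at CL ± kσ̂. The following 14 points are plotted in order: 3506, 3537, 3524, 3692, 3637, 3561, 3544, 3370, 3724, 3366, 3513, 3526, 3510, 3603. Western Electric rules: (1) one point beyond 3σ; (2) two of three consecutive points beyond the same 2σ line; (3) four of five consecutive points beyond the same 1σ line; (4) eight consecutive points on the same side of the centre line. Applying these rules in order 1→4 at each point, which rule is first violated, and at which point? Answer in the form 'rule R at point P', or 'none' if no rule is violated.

rule 2 at point 10

Zone of each point (C = within 1σ̂, B = 1σ̂–2σ̂, A = 2σ̂–3σ̂, * = beyond 3σ̂; sign = side of CL): 1:-C, 2:-C, 3:-C, 4:+B, 5:+C, 6:-C, 7:-C, 8:-A, 9:+B, 10:-A, 11:-C, 12:-C, 13:-C, 14:+C
Rule 2 (two of three consecutive points beyond the same 2σ limit) is satisfied at point 10.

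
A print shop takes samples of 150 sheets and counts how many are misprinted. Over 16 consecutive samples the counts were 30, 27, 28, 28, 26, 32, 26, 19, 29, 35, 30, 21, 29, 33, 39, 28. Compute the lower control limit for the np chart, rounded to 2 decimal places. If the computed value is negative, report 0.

14.29

p̄ = Σdᵢ / (k·n) = 460 / (16 × 150) = 0.19167
LCL = np̄ − 3·√(np̄(1−p̄)) = 28.7500 − 3 × 4.8207 = 14.2878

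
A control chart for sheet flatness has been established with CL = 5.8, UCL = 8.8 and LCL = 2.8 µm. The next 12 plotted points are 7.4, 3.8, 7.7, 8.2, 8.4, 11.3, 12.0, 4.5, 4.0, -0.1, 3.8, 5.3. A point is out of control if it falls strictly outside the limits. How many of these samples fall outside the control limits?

Compare each point to [2.8, 8.8]: sample 6 = 11.3 > UCL; sample 7 = 12.0 > UCL; sample 10 = -0.1 < LCL.

3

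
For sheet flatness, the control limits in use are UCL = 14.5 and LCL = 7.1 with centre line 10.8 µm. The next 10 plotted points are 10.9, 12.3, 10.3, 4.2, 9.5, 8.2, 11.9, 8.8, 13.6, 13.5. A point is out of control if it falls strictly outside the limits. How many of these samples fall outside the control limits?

Compare each point to [7.1, 14.5]: sample 4 = 4.2 < LCL.

1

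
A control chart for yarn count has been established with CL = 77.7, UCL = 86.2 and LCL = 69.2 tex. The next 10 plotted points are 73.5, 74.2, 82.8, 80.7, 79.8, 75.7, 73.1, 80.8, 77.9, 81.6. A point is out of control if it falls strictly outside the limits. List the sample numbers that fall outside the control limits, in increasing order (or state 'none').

All 10 points lie within [69.2, 86.2].

none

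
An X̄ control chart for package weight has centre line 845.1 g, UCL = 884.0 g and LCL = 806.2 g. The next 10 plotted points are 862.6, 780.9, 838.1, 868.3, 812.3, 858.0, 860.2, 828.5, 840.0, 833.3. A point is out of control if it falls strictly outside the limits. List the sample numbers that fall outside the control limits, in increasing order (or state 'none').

2

Compare each point to [806.2, 884.0]: sample 2 = 780.9 < LCL.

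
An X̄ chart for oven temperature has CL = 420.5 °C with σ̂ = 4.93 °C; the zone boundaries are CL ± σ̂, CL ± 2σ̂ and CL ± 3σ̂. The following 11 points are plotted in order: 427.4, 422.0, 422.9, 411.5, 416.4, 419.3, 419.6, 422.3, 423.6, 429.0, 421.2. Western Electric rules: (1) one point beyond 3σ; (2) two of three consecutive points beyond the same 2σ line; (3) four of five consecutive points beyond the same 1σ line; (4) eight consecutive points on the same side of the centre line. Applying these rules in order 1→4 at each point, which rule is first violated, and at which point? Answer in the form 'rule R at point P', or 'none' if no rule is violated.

Zone of each point (C = within 1σ̂, B = 1σ̂–2σ̂, A = 2σ̂–3σ̂, * = beyond 3σ̂; sign = side of CL): 1:+B, 2:+C, 3:+C, 4:-B, 5:-C, 6:-C, 7:-C, 8:+C, 9:+C, 10:+B, 11:+C
No rule fires across all 11 points.

none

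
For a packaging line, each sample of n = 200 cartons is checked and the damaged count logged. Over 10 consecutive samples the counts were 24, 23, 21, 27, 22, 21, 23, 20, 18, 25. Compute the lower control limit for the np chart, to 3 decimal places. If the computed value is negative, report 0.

9.020

p̄ = Σdᵢ / (k·n) = 224 / (10 × 200) = 0.11200
LCL = np̄ − 3·√(np̄(1−p̄)) = 22.4000 − 3 × 4.4600 = 9.0201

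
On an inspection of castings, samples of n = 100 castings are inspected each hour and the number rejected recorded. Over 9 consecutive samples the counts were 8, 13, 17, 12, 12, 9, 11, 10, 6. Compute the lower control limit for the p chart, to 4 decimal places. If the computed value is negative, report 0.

0.0154

p̄ = Σdᵢ / (k·n) = 98 / (9 × 100) = 0.10889
LCL = p̄ − 3·√(p̄(1−p̄)/n) = 0.10889 − 3 × 0.03115 = 0.01544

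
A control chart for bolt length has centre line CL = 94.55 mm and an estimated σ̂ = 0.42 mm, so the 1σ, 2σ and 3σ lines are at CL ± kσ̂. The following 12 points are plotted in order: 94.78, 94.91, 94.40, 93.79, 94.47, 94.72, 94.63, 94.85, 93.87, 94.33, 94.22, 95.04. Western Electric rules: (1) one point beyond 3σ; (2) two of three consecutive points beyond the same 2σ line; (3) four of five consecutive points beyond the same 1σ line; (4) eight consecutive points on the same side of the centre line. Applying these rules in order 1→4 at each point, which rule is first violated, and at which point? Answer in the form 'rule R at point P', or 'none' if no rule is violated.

none

Zone of each point (C = within 1σ̂, B = 1σ̂–2σ̂, A = 2σ̂–3σ̂, * = beyond 3σ̂; sign = side of CL): 1:+C, 2:+C, 3:-C, 4:-B, 5:-C, 6:+C, 7:+C, 8:+C, 9:-B, 10:-C, 11:-C, 12:+B
No rule fires across all 12 points.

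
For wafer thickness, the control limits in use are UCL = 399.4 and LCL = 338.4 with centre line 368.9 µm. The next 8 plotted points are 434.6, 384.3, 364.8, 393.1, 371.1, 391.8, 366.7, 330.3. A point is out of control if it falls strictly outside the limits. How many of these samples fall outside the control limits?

2

Compare each point to [338.4, 399.4]: sample 1 = 434.6 > UCL; sample 8 = 330.3 < LCL.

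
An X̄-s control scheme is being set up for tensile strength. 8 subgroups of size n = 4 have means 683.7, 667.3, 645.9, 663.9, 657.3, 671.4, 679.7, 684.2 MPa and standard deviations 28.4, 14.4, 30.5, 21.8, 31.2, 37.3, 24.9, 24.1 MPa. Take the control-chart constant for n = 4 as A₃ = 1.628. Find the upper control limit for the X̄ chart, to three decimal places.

X̄̄ = (683.7 + 667.3 + 645.9 + 663.9 + 657.3 + 671.4 + 679.7 + 684.2) / 8 = 669.1750
s̄ = (28.4 + 14.4 + 30.5 + 21.8 + 31.2 + 37.3 + 24.9 + 24.1) / 8 = 26.5750
UCL = X̄̄ + A₃·s̄ = 669.1750 + 1.628 × 26.5750 = 712.4391

712.439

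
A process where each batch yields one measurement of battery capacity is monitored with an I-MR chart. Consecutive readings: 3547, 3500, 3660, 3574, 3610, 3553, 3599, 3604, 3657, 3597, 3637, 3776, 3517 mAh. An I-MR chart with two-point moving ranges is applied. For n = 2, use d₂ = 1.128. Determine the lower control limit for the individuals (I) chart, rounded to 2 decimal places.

3383.41

X̄ = (3547 + 3500 + 3660 + 3574 + 3610 + 3553 + 3599 + 3604 + 3657 + 3597 + 3637 + 3776 + 3517) / 13 = 3602.3846
Moving ranges: 47, 160, 86, 36, 57, 46, 5, 53, 60, 40, 139, 259; M̄R̄ = 988.0000 / 12 = 82.3333
LCL = X̄ − 3·M̄R̄/d₂ = 3602.3846 − 3 × 82.3333 / 1.128 = 3383.4130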